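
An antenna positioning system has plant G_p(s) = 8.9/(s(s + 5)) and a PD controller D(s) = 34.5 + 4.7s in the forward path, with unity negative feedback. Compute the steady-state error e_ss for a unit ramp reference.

The loop has one pole at the origin (type 1). Velocity error constant K_v = lim_{s→0} s·D(s)G_p(s) = 34.5·8.9/5 = 61.41.
Steady-state error to a unit ramp: e_ss = 1/K_v = 0.0163.

0.0163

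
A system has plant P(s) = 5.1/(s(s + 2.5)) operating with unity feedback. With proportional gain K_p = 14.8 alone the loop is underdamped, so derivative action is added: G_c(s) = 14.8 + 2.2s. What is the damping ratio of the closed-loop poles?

ζ = 0.79

Forward path: (14.8 + 2.2s)·5.1/(s(s+2.5)). The closed-loop characteristic equation is s² + (2.5 + 5.1·2.2)s + 5.1·14.8 = 0.
That is s² + 13.72s + 75.48 = 0, so ω_n = 8.688 rad/s and ζ = 13.72/(2·8.688) = 0.7896.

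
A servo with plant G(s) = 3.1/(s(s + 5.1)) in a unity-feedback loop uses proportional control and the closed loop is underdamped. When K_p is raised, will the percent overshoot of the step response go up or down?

ζ = 5.1/(2√(3.1K_p)) decreases as K_p grows; lower damping means more overshoot.

increase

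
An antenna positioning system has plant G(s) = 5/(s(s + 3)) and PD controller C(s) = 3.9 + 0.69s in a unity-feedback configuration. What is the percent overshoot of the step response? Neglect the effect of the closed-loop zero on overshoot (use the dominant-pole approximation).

3.48%

Forward path: (3.9 + 0.69s)·5/(s(s+3)). The closed-loop characteristic equation is s² + (3 + 5·0.69)s + 5·3.9 = 0.
That is s² + 6.45s + 19.5 = 0, so ω_n = 4.416 rad/s and ζ = 6.45/(2·4.416) = 0.7303.
%OS = 100·exp(−πζ/√(1−ζ²)) = 3.48%.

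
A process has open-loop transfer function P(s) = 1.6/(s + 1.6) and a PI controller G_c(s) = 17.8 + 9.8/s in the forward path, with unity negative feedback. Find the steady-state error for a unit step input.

The open loop G_c(s)P(s) has a pole at the origin (type 1), so the static position error constant is infinite and e_ss = 1/(1+∞) = 0.

0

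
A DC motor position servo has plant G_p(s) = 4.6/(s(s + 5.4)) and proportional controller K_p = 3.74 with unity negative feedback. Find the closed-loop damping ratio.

1 + K_p·G_p(s) = 0 gives s² + 5.4s + 17.2 = 0.
So ω_n² = 17.2 ⇒ ω_n = 4.148 rad/s, and ζ = 5.4/(2ω_n) = 0.651.

ζ = 0.651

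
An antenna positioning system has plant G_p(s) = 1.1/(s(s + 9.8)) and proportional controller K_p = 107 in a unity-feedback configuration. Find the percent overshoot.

20.4%

From 1 + K_pG_p(s) = 0: s² + 9.8s + 117.7 = 0 ⇒ ω_n = 10.85, ζ = 0.4517.
%OS = 100·exp(−πζ/√(1−ζ²)) = 100·exp(−π·0.4517/√0.796) = 20.4%.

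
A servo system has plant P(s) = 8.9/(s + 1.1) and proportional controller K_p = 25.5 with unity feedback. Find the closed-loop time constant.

τ = 0.00439 s

Closed-loop transfer function: T(s) = K_p·P(s)/(1 + K_p·P(s)) = 227/(s + 1.1 + 227) = 227/(s + 228.1).
Time constant τ = 1/228.1 = 0.00439 s.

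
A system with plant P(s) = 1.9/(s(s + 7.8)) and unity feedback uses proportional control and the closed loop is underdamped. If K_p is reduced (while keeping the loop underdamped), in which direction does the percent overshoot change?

ζ = 7.8/(2√(1.9K_p)) rises as K_p falls; higher damping means less overshoot.

decrease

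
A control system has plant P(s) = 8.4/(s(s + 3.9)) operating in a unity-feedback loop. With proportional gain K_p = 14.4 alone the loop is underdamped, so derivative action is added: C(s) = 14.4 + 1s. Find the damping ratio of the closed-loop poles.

Forward path: (14.4 + 1s)·8.4/(s(s+3.9)). The closed-loop characteristic equation is s² + (3.9 + 8.4·1)s + 8.4·14.4 = 0.
That is s² + 12.3s + 121 = 0, so ω_n = 11 rad/s and ζ = 12.3/(2·11) = 0.5592.

ζ = 0.559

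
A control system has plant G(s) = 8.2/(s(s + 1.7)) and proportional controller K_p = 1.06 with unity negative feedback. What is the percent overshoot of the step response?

38.8%

Closed-loop characteristic equation: s² + 1.7s + 8.692 = 0, so ω_n = 2.948 rad/s and ζ = 1.7/(2·2.948) = 0.2883.
%OS = 100·exp(−πζ/√(1−ζ²)) = 100·exp(−π·0.2883/√0.9169) = 38.8%.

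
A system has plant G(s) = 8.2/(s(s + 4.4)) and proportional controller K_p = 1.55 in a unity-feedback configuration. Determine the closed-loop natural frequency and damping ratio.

ω_n = 3.57 rad/s, ζ = 0.617

With unity feedback the closed-loop characteristic equation is s² + 4.4s + 1.55·8.2 = s² + 4.4s + 12.71 = 0.
So ω_n² = 12.71 ⇒ ω_n = 3.565 rad/s, and ζ = 4.4/(2ω_n) = 0.617.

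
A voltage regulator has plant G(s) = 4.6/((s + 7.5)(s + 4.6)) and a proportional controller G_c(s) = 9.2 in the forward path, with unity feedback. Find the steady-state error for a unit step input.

0.449

The loop is type 0. Static position error constant K_pos = G_c(0)·G(0) = 9.2·0.1333 = 1.227.
Steady-state error to a unit step: e_ss = 1/(1+K_pos) = 1/2.227 = 0.449.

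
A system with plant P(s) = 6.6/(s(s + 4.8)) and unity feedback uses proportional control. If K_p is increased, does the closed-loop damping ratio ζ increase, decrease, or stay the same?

decrease

ζ = 4.8/(2√(6.6K_p)); increasing K_p raises the denominator, so ζ falls.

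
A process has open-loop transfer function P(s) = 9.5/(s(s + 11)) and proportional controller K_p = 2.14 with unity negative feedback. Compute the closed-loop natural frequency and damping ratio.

With unity feedback the closed-loop characteristic equation is s² + 11s + 2.14·9.5 = s² + 11s + 20.33 = 0.
So ω_n² = 20.33 ⇒ ω_n = 4.509 rad/s, and ζ = 11/(2ω_n) = 1.22.

ω_n = 4.51 rad/s, ζ = 1.22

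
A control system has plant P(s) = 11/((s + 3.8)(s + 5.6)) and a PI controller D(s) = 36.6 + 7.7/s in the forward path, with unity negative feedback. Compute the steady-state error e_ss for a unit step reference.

0

The open loop D(s)P(s) has a pole at the origin (type 1), so the static position error constant is infinite and e_ss = 1/(1+∞) = 0.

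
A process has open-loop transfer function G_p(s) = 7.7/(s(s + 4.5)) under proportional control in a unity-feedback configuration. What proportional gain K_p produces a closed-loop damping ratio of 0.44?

Closed-loop characteristic equation: s² + 4.5s + K_p·7.7 = 0.
So ω_n = √(7.7K_p) and 2ζω_n = 4.5, giving ζ = 4.5/(2√(7.7K_p)).
Setting ζ = 0.44: √(7.7K_p) = 4.5/(2·0.44) = 5.114, so K_p = 26.15/7.7 = 3.4.

K_p = 3.4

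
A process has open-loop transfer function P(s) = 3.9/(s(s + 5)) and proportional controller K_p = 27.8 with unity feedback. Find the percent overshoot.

Closed-loop characteristic equation: s² + 5s + 108.4 = 0, so ω_n = 10.41 rad/s and ζ = 5/(2·10.41) = 0.2401.
%OS = 100·exp(−πζ/√(1−ζ²)) = 100·exp(−π·0.2401/√0.9424) = 46%.

46%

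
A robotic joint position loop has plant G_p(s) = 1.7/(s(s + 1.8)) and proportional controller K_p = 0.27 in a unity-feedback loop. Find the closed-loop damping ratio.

ζ = 1.33

The closed-loop denominator is s(s+1.8) + 0.27·1.7 = s² + 1.8s + 0.459.
So ω_n² = 0.459 ⇒ ω_n = 0.6775 rad/s, and ζ = 1.8/(2ω_n) = 1.33.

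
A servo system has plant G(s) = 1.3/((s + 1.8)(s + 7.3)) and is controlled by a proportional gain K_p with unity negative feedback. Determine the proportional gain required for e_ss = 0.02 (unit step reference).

For a type-0 loop with proportional control, e_ss = 1/(1 + K_p·G(0)).
G(0) = 0.09893. Require 1/(1 + K_p·0.09893) = 0.02, so 1 + 0.09893·K_p = 50.
K_p = (50 − 1)/0.09893 = 495.

K_p = 495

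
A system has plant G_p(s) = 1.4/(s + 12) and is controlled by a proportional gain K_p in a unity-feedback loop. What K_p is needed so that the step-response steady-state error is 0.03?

K_p = 277

The loop is type 0, so e_ss(step) = 1/(1 + K_pos) with K_pos = K_p·G_p(0).
G_p(0) = 0.1167. Require 1/(1 + K_p·0.1167) = 0.03, so 1 + 0.1167·K_p = 33.33.
K_p = (33.33 − 1)/0.1167 = 277.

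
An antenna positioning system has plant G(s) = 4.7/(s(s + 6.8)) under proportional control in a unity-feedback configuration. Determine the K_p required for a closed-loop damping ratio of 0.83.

Closed-loop characteristic equation: s² + 6.8s + K_p·4.7 = 0.
So ω_n = √(4.7K_p) and 2ζω_n = 6.8, giving ζ = 6.8/(2√(4.7K_p)).
Setting ζ = 0.83: √(4.7K_p) = 6.8/(2·0.83) = 4.096, so K_p = 16.78/4.7 = 3.57.

K_p = 3.57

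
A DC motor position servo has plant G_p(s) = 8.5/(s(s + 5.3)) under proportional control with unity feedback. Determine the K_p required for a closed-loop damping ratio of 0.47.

K_p = 3.74

Closed-loop characteristic equation: s² + 5.3s + K_p·8.5 = 0.
So ω_n = √(8.5K_p) and 2ζω_n = 5.3, giving ζ = 5.3/(2√(8.5K_p)).
Setting ζ = 0.47: √(8.5K_p) = 5.3/(2·0.47) = 5.638, so K_p = 31.79/8.5 = 3.74.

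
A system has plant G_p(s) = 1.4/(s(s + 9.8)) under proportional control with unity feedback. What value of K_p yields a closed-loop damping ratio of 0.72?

Closed-loop characteristic equation: s² + 9.8s + K_p·1.4 = 0.
So ω_n = √(1.4K_p) and 2ζω_n = 9.8, giving ζ = 9.8/(2√(1.4K_p)).
Setting ζ = 0.72: √(1.4K_p) = 9.8/(2·0.72) = 6.806, so K_p = 46.32/1.4 = 33.1.

K_p = 33.1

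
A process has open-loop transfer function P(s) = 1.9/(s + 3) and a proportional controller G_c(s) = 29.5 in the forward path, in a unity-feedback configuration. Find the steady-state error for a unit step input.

0.0508

The loop is type 0. Static position error constant K_pos = G_c(0)·P(0) = 29.5·0.6333 = 18.68.
Steady-state error to a unit step: e_ss = 1/(1+K_pos) = 1/19.68 = 0.0508.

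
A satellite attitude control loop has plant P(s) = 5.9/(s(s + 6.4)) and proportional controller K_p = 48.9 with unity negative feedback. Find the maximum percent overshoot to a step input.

The closed-loop denominator s² + 6.4s + 288.5 gives ω_n = √288.5 = 16.99 and ζ = 6.4/(2ω_n) = 0.1884.
%OS = 100·exp(−πζ/√(1−ζ²)) = 100·exp(−π·0.1884/√0.9645) = 54.7%.

54.7%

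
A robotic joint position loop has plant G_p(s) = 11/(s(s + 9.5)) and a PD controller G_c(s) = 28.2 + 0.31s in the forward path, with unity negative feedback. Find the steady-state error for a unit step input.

0

The open loop G_c(s)G_p(s) has a pole at the origin (type 1), so the static position error constant is infinite and e_ss = 1/(1+∞) = 0.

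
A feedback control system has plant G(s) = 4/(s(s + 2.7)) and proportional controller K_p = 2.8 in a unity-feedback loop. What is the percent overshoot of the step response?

25%

The closed-loop denominator s² + 2.7s + 11.2 gives ω_n = √11.2 = 3.347 and ζ = 2.7/(2ω_n) = 0.4034.
%OS = 100·exp(−πζ/√(1−ζ²)) = 100·exp(−π·0.4034/√0.8373) = 25%.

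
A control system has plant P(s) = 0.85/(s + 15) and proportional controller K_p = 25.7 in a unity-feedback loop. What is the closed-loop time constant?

Closed-loop transfer function: T(s) = K_p·P(s)/(1 + K_p·P(s)) = 21.84/(s + 15 + 21.84) = 21.84/(s + 36.84).
Time constant τ = 1/36.84 = 0.0271 s.

τ = 0.0271 s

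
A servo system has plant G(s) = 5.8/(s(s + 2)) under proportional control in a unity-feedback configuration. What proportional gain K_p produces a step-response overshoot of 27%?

K_p = 1.17

From %OS = 100·exp(−πζ/√(1−ζ²)) = 27%, ζ = −ln(0.27)/√(π²+ln²(0.27)) = 0.3847.
Characteristic equation s² + 2s + 5.8K_p = 0 gives ζ = 2/(2√(5.8K_p)).
Setting ζ = 0.3847: √(5.8K_p) = 2/(2·0.3847) = 2.599, so K_p = 6.757/5.8 = 1.17.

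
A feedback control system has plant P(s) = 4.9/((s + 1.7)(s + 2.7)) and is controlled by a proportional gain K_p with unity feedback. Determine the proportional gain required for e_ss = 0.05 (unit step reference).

K_p = 17.8

For a type-0 loop with proportional control, e_ss = 1/(1 + K_p·P(0)).
P(0) = 1.068. Require 1/(1 + K_p·1.068) = 0.05, so 1 + 1.068·K_p = 20.
K_p = (20 − 1)/1.068 = 17.8.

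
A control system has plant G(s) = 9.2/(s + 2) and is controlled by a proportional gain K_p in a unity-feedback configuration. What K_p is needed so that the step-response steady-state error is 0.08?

Steady-state error for a unit step on this type-0 loop is 1/(1 + K_p·G(0)).
G(0) = 4.6. Require 1/(1 + K_p·4.6) = 0.08, so 1 + 4.6·K_p = 12.5.
K_p = (12.5 − 1)/4.6 = 2.5.

K_p = 2.5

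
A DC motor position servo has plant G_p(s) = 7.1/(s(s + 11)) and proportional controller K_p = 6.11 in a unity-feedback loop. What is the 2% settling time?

From 1 + K_pG_p(s) = 0: s² + 11s + 43.38 = 0 ⇒ ω_n = 6.586, ζ = 0.8351.
2% settling time T_s ≈ 4/(ζω_n) = 4/5.5 = 0.727 s.

T_s ≈ 0.727 s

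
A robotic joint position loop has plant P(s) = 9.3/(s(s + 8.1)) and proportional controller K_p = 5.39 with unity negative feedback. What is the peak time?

T_p = 0.541 s

The closed-loop denominator s² + 8.1s + 50.13 gives ω_n = √50.13 = 7.08 and ζ = 8.1/(2ω_n) = 0.572.
Damped frequency ω_d = ω_n√(1−ζ²) = 5.807 rad/s, so peak time T_p = π/ω_d = 0.541 s.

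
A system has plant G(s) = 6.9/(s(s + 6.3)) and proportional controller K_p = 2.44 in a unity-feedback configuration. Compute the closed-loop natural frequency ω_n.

The closed-loop denominator is s(s+6.3) + 2.44·6.9 = s² + 6.3s + 16.84.
Matching s² + 2ζω_n s + ω_n²: ω_n = √16.84 = 4.103 rad/s and 2ζω_n = 6.3, so ζ = 6.3/(2·4.103) = 0.768.

ω_n = 4.1 rad/s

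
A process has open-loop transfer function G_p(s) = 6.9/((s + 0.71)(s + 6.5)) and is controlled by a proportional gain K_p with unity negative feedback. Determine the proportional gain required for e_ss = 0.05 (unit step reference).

Steady-state error for a unit step on this type-0 loop is 1/(1 + K_p·G_p(0)).
G_p(0) = 1.495. Require 1/(1 + K_p·1.495) = 0.05, so 1 + 1.495·K_p = 20.
K_p = (20 − 1)/1.495 = 12.7.

K_p = 12.7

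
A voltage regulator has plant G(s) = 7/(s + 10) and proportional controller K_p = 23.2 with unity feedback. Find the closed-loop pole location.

Closed-loop transfer function: T(s) = K_p·G(s)/(1 + K_p·G(s)) = 162.4/(s + 10 + 162.4) = 162.4/(s + 172.4).
The closed-loop pole is at s = −172.4.

s = -172.4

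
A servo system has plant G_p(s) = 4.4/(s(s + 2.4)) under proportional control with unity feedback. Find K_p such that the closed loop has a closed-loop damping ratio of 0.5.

K_p = 1.31

Closed-loop characteristic equation: s² + 2.4s + K_p·4.4 = 0.
So ω_n = √(4.4K_p) and 2ζω_n = 2.4, giving ζ = 2.4/(2√(4.4K_p)).
Setting ζ = 0.5: √(4.4K_p) = 2.4/(2·0.5) = 2.4, so K_p = 5.76/4.4 = 1.31.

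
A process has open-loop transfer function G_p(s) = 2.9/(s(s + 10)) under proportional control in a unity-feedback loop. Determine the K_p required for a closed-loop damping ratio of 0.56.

K_p = 27.5

Closed-loop characteristic equation: s² + 10s + K_p·2.9 = 0.
So ω_n = √(2.9K_p) and 2ζω_n = 10, giving ζ = 10/(2√(2.9K_p)).
Setting ζ = 0.56: √(2.9K_p) = 10/(2·0.56) = 8.929, so K_p = 79.72/2.9 = 27.5.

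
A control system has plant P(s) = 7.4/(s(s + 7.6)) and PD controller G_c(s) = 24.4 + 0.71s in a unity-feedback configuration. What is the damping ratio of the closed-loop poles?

Forward path: (24.4 + 0.71s)·7.4/(s(s+7.6)). The closed-loop characteristic equation is s² + (7.6 + 7.4·0.71)s + 7.4·24.4 = 0.
That is s² + 12.85s + 180.6 = 0, so ω_n = 13.44 rad/s and ζ = 12.85/(2·13.44) = 0.4783.

ζ = 0.478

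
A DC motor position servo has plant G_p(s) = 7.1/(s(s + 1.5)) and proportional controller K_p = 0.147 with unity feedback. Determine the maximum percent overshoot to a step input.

3.35%

From 1 + K_pG_p(s) = 0: s² + 1.5s + 1.044 = 0 ⇒ ω_n = 1.022, ζ = 0.7341.
%OS = 100·exp(−πζ/√(1−ζ²)) = 100·exp(−π·0.7341/√0.4611) = 3.35%.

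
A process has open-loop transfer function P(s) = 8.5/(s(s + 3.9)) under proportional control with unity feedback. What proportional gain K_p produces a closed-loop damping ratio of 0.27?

Closed-loop characteristic equation: s² + 3.9s + K_p·8.5 = 0.
So ω_n = √(8.5K_p) and 2ζω_n = 3.9, giving ζ = 3.9/(2√(8.5K_p)).
Setting ζ = 0.27: √(8.5K_p) = 3.9/(2·0.27) = 7.222, so K_p = 52.16/8.5 = 6.14.

K_p = 6.14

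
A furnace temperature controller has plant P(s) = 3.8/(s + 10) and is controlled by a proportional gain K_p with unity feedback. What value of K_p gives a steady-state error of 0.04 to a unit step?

K_p = 63.2

Steady-state error for a unit step on this type-0 loop is 1/(1 + K_p·P(0)).
P(0) = 0.38. Require 1/(1 + K_p·0.38) = 0.04, so 1 + 0.38·K_p = 25.
K_p = (25 − 1)/0.38 = 63.2.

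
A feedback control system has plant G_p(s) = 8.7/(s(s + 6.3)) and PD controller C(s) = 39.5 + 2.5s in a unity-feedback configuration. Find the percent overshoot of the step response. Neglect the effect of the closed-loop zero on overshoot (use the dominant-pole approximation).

2.64%

Forward path: (39.5 + 2.5s)·8.7/(s(s+6.3)). The closed-loop characteristic equation is s² + (6.3 + 8.7·2.5)s + 8.7·39.5 = 0.
That is s² + 28.05s + 343.6 = 0, so ω_n = 18.54 rad/s and ζ = 28.05/(2·18.54) = 0.7566.
%OS = 100·exp(−πζ/√(1−ζ²)) = 2.64%.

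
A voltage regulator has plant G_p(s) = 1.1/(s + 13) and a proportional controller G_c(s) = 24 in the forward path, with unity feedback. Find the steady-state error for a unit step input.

The loop is type 0. Static position error constant K_pos = G_c(0)·G_p(0) = 24·0.08462 = 2.031.
Steady-state error to a unit step: e_ss = 1/(1+K_pos) = 1/3.031 = 0.33.

0.33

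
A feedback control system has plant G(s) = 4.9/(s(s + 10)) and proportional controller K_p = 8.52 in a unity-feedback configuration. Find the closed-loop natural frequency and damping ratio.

ω_n = 6.46 rad/s, ζ = 0.774

1 + K_p·G(s) = 0 gives s² + 10s + 41.75 = 0.
So ω_n² = 41.75 ⇒ ω_n = 6.461 rad/s, and ζ = 10/(2ω_n) = 0.774.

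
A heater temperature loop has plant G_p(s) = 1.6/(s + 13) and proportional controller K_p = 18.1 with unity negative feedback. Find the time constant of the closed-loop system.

τ = 0.0238 s

Closed-loop transfer function: T(s) = K_p·G_p(s)/(1 + K_p·G_p(s)) = 28.96/(s + 13 + 28.96) = 28.96/(s + 41.96).
Time constant τ = 1/41.96 = 0.0238 s.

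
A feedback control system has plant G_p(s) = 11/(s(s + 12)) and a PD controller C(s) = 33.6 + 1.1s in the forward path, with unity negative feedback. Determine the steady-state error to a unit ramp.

The loop has one pole at the origin (type 1). Velocity error constant K_v = lim_{s→0} s·C(s)G_p(s) = 33.6·11/12 = 30.8.
Steady-state error to a unit ramp: e_ss = 1/K_v = 0.0325.

0.0325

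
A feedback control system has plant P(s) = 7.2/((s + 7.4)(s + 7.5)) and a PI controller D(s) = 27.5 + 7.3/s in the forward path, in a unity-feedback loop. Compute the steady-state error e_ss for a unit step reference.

The open loop D(s)P(s) has a pole at the origin (type 1), so the static position error constant is infinite and e_ss = 1/(1+∞) = 0.

0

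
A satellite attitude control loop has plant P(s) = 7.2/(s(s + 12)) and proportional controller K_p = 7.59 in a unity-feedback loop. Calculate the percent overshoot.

Closed-loop characteristic equation: s² + 12s + 54.65 = 0, so ω_n = 7.392 rad/s and ζ = 12/(2·7.392) = 0.8116.
%OS = 100·exp(−πζ/√(1−ζ²)) = 100·exp(−π·0.8116/√0.3412) = 1.27%.

1.27%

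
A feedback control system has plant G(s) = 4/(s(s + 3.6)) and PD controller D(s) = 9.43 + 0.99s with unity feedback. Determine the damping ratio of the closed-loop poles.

ζ = 0.615

Forward path: (9.43 + 0.99s)·4/(s(s+3.6)). The closed-loop characteristic equation is s² + (3.6 + 4·0.99)s + 4·9.43 = 0.
That is s² + 7.56s + 37.72 = 0, so ω_n = 6.142 rad/s and ζ = 7.56/(2·6.142) = 0.6155.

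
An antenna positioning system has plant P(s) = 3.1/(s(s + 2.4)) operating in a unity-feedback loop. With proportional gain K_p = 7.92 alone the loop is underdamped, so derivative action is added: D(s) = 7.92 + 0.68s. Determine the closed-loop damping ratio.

Forward path: (7.92 + 0.68s)·3.1/(s(s+2.4)). The closed-loop characteristic equation is s² + (2.4 + 3.1·0.68)s + 3.1·7.92 = 0.
That is s² + 4.508s + 24.55 = 0, so ω_n = 4.955 rad/s and ζ = 4.508/(2·4.955) = 0.4549.

ζ = 0.455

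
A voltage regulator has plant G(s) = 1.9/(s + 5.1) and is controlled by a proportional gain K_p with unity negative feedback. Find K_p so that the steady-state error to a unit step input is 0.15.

K_p = 15.2

For a type-0 loop with proportional control, e_ss = 1/(1 + K_p·G(0)).
G(0) = 0.3725. Require 1/(1 + K_p·0.3725) = 0.15, so 1 + 0.3725·K_p = 6.667.
K_p = (6.667 − 1)/0.3725 = 15.2.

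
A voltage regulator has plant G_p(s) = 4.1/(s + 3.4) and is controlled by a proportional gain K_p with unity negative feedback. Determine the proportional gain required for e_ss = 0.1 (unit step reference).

The loop is type 0, so e_ss(step) = 1/(1 + K_pos) with K_pos = K_p·G_p(0).
G_p(0) = 1.206. Require 1/(1 + K_p·1.206) = 0.1, so 1 + 1.206·K_p = 10.
K_p = (10 − 1)/1.206 = 7.46.

K_p = 7.46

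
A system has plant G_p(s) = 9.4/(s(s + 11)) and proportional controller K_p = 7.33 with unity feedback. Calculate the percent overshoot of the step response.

From 1 + K_pG_p(s) = 0: s² + 11s + 68.9 = 0 ⇒ ω_n = 8.301, ζ = 0.6626.
%OS = 100·exp(−πζ/√(1−ζ²)) = 100·exp(−π·0.6626/√0.561) = 6.21%.

6.21%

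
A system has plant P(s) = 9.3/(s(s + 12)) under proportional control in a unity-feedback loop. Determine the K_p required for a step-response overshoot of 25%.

From %OS = 100·exp(−πζ/√(1−ζ²)) = 25%, ζ = −ln(0.25)/√(π²+ln²(0.25)) = 0.4037.
Characteristic equation s² + 12s + 9.3K_p = 0 gives ζ = 12/(2√(9.3K_p)).
Setting ζ = 0.4037: √(9.3K_p) = 12/(2·0.4037) = 14.86, so K_p = 220.9/9.3 = 23.8.

K_p = 23.8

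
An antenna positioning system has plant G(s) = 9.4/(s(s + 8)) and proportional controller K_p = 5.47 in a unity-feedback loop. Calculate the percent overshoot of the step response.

12.1%

From 1 + K_pG(s) = 0: s² + 8s + 51.42 = 0 ⇒ ω_n = 7.171, ζ = 0.5578.
%OS = 100·exp(−πζ/√(1−ζ²)) = 100·exp(−π·0.5578/√0.6888) = 12.1%.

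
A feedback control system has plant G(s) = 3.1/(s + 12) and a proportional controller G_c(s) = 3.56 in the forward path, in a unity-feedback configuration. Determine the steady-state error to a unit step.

0.521

The loop is type 0. Static position error constant K_pos = G_c(0)·G(0) = 3.56·0.2583 = 0.9197.
Steady-state error to a unit step: e_ss = 1/(1+K_pos) = 1/1.92 = 0.521.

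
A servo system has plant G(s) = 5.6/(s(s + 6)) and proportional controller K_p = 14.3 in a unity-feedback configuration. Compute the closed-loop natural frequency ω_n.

With unity feedback the closed-loop characteristic equation is s² + 6s + 14.3·5.6 = s² + 6s + 80.08 = 0.
So ω_n² = 80.08 ⇒ ω_n = 8.949 rad/s, and ζ = 6/(2ω_n) = 0.335.

ω_n = 8.95 rad/s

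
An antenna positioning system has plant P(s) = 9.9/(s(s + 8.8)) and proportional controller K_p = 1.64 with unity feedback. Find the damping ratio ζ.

With unity feedback the closed-loop characteristic equation is s² + 8.8s + 1.64·9.9 = s² + 8.8s + 16.24 = 0.
Matching s² + 2ζω_n s + ω_n²: ω_n = √16.24 = 4.029 rad/s and 2ζω_n = 8.8, so ζ = 8.8/(2·4.029) = 1.09.

ζ = 1.09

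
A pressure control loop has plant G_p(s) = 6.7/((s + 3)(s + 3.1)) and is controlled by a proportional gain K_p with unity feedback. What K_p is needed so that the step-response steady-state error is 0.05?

K_p = 26.4

For a type-0 loop with proportional control, e_ss = 1/(1 + K_p·G_p(0)).
G_p(0) = 0.7204. Require 1/(1 + K_p·0.7204) = 0.05, so 1 + 0.7204·K_p = 20.
K_p = (20 − 1)/0.7204 = 26.4.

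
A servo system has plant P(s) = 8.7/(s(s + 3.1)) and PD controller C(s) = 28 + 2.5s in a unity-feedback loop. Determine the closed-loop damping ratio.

ζ = 0.796

Forward path: (28 + 2.5s)·8.7/(s(s+3.1)). The closed-loop characteristic equation is s² + (3.1 + 8.7·2.5)s + 8.7·28 = 0.
That is s² + 24.85s + 243.6 = 0, so ω_n = 15.61 rad/s and ζ = 24.85/(2·15.61) = 0.7961.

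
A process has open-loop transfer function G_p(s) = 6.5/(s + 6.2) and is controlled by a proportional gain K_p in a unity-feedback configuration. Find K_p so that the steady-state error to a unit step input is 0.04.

The loop is type 0, so e_ss(step) = 1/(1 + K_pos) with K_pos = K_p·G_p(0).
G_p(0) = 1.048. Require 1/(1 + K_p·1.048) = 0.04, so 1 + 1.048·K_p = 25.
K_p = (25 − 1)/1.048 = 22.9.

K_p = 22.9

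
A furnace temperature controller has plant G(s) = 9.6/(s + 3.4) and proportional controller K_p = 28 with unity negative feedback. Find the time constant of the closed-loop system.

τ = 0.00367 s

Closed-loop transfer function: T(s) = K_p·G(s)/(1 + K_p·G(s)) = 268.8/(s + 3.4 + 268.8) = 268.8/(s + 272.2).
Time constant τ = 1/272.2 = 0.00367 s.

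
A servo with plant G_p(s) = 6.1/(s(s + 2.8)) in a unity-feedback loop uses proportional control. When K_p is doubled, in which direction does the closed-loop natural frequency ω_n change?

ω_n = √(6.1·K_p), which grows with K_p.

increase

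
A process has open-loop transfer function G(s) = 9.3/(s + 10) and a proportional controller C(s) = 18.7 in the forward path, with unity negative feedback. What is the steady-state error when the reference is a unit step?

0.0544

The loop is type 0. Static position error constant K_pos = C(0)·G(0) = 18.7·0.93 = 17.39.
Steady-state error to a unit step: e_ss = 1/(1+K_pos) = 1/18.39 = 0.0544.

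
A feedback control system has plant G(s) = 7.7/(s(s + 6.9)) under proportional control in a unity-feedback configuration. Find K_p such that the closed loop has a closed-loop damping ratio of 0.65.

K_p = 3.66

Closed-loop characteristic equation: s² + 6.9s + K_p·7.7 = 0.
So ω_n = √(7.7K_p) and 2ζω_n = 6.9, giving ζ = 6.9/(2√(7.7K_p)).
Setting ζ = 0.65: √(7.7K_p) = 6.9/(2·0.65) = 5.308, so K_p = 28.17/7.7 = 3.66.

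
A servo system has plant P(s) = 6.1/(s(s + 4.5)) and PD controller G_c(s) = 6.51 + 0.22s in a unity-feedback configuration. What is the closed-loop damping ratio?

Forward path: (6.51 + 0.22s)·6.1/(s(s+4.5)). The closed-loop characteristic equation is s² + (4.5 + 6.1·0.22)s + 6.1·6.51 = 0.
That is s² + 5.842s + 39.71 = 0, so ω_n = 6.302 rad/s and ζ = 5.842/(2·6.302) = 0.4635.

ζ = 0.464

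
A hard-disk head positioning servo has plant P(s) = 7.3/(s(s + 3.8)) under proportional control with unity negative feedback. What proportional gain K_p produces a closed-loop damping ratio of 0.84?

Closed-loop characteristic equation: s² + 3.8s + K_p·7.3 = 0.
So ω_n = √(7.3K_p) and 2ζω_n = 3.8, giving ζ = 3.8/(2√(7.3K_p)).
Setting ζ = 0.84: √(7.3K_p) = 3.8/(2·0.84) = 2.262, so K_p = 5.116/7.3 = 0.701.

K_p = 0.701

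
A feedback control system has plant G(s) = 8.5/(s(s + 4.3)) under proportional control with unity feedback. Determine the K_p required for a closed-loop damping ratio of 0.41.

K_p = 3.24

Closed-loop characteristic equation: s² + 4.3s + K_p·8.5 = 0.
So ω_n = √(8.5K_p) and 2ζω_n = 4.3, giving ζ = 4.3/(2√(8.5K_p)).
Setting ζ = 0.41: √(8.5K_p) = 4.3/(2·0.41) = 5.244, so K_p = 27.5/8.5 = 3.24.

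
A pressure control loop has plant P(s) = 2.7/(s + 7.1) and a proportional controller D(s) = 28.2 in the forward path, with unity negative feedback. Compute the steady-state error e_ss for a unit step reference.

0.0853

The loop is type 0. Static position error constant K_pos = D(0)·P(0) = 28.2·0.3803 = 10.72.
Steady-state error to a unit step: e_ss = 1/(1+K_pos) = 1/11.72 = 0.0853.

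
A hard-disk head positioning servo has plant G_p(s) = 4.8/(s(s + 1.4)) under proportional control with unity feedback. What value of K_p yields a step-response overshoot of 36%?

K_p = 1.07

From %OS = 100·exp(−πζ/√(1−ζ²)) = 36%, ζ = −ln(0.36)/√(π²+ln²(0.36)) = 0.3093.
Characteristic equation s² + 1.4s + 4.8K_p = 0 gives ζ = 1.4/(2√(4.8K_p)).
Setting ζ = 0.3093: √(4.8K_p) = 1.4/(2·0.3093) = 2.263, so K_p = 5.123/4.8 = 1.07.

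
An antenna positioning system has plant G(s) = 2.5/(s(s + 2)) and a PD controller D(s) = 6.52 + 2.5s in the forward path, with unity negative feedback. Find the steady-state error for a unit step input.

0

The open loop D(s)G(s) has a pole at the origin (type 1), so the static position error constant is infinite and e_ss = 1/(1+∞) = 0.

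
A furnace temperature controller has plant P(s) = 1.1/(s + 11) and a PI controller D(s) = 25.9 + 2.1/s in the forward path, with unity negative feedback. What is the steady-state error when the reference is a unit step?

The open loop D(s)P(s) has a pole at the origin (type 1), so the static position error constant is infinite and e_ss = 1/(1+∞) = 0.

0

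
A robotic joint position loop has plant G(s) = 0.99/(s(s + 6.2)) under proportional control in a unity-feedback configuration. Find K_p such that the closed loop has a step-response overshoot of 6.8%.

K_p = 23

From %OS = 100·exp(−πζ/√(1−ζ²)) = 6.8%, ζ = −ln(0.068)/√(π²+ln²(0.068)) = 0.6502.
Characteristic equation s² + 6.2s + 0.99K_p = 0 gives ζ = 6.2/(2√(0.99K_p)).
Setting ζ = 0.6502: √(0.99K_p) = 6.2/(2·0.6502) = 4.768, so K_p = 22.73/0.99 = 23.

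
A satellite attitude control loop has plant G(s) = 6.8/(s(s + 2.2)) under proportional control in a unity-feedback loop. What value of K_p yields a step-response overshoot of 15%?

K_p = 0.666

From %OS = 100·exp(−πζ/√(1−ζ²)) = 15%, ζ = −ln(0.15)/√(π²+ln²(0.15)) = 0.5169.
Characteristic equation s² + 2.2s + 6.8K_p = 0 gives ζ = 2.2/(2√(6.8K_p)).
Setting ζ = 0.5169: √(6.8K_p) = 2.2/(2·0.5169) = 2.128, so K_p = 4.528/6.8 = 0.666.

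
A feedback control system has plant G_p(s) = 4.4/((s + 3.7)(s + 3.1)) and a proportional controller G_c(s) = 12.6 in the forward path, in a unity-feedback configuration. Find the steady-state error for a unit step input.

The loop is type 0. Static position error constant K_pos = G_c(0)·G_p(0) = 12.6·0.3836 = 4.833.
Steady-state error to a unit step: e_ss = 1/(1+K_pos) = 1/5.833 = 0.171.

0.171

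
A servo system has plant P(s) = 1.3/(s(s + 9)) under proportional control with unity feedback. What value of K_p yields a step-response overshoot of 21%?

K_p = 78.7

From %OS = 100·exp(−πζ/√(1−ζ²)) = 21%, ζ = −ln(0.21)/√(π²+ln²(0.21)) = 0.4449.
Characteristic equation s² + 9s + 1.3K_p = 0 gives ζ = 9/(2√(1.3K_p)).
Setting ζ = 0.4449: √(1.3K_p) = 9/(2·0.4449) = 10.11, so K_p = 102.3/1.3 = 78.7.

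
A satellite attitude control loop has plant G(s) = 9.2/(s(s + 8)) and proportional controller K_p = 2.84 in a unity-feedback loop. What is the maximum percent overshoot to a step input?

The closed-loop denominator s² + 8s + 26.13 gives ω_n = √26.13 = 5.112 and ζ = 8/(2ω_n) = 0.7825.
%OS = 100·exp(−πζ/√(1−ζ²)) = 100·exp(−π·0.7825/√0.3876) = 1.93%.

1.93%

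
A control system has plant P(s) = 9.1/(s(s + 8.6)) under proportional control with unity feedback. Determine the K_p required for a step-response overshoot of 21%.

From %OS = 100·exp(−πζ/√(1−ζ²)) = 21%, ζ = −ln(0.21)/√(π²+ln²(0.21)) = 0.4449.
Characteristic equation s² + 8.6s + 9.1K_p = 0 gives ζ = 8.6/(2√(9.1K_p)).
Setting ζ = 0.4449: √(9.1K_p) = 8.6/(2·0.4449) = 9.665, so K_p = 93.42/9.1 = 10.3.

K_p = 10.3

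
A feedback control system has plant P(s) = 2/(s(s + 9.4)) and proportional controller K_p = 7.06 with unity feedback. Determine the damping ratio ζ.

The closed-loop denominator is s(s+9.4) + 7.06·2 = s² + 9.4s + 14.12.
So ω_n² = 14.12 ⇒ ω_n = 3.758 rad/s, and ζ = 9.4/(2ω_n) = 1.25.

ζ = 1.25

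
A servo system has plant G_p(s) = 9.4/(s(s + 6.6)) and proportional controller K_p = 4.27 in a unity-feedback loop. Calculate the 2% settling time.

The closed-loop denominator s² + 6.6s + 40.14 gives ω_n = √40.14 = 6.335 and ζ = 6.6/(2ω_n) = 0.5209.
2% settling time T_s ≈ 4/(ζω_n) = 4/3.3 = 1.21 s.

T_s ≈ 1.21 s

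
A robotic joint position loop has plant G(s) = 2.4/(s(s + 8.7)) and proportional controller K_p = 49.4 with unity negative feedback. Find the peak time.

T_p = 0.315 s

The closed-loop denominator s² + 8.7s + 118.6 gives ω_n = √118.6 = 10.89 and ζ = 8.7/(2ω_n) = 0.3995.
Damped frequency ω_d = ω_n√(1−ζ²) = 9.982 rad/s, so peak time T_p = π/ω_d = 0.315 s.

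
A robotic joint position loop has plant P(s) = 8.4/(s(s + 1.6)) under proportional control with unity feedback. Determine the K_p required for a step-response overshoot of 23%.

K_p = 0.424

From %OS = 100·exp(−πζ/√(1−ζ²)) = 23%, ζ = −ln(0.23)/√(π²+ln²(0.23)) = 0.4237.
Characteristic equation s² + 1.6s + 8.4K_p = 0 gives ζ = 1.6/(2√(8.4K_p)).
Setting ζ = 0.4237: √(8.4K_p) = 1.6/(2·0.4237) = 1.888, so K_p = 3.564/8.4 = 0.424.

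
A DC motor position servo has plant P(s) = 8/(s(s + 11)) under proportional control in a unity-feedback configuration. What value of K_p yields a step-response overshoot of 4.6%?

K_p = 7.72

From %OS = 100·exp(−πζ/√(1−ζ²)) = 4.6%, ζ = −ln(0.046)/√(π²+ln²(0.046)) = 0.7.
Characteristic equation s² + 11s + 8K_p = 0 gives ζ = 11/(2√(8K_p)).
Setting ζ = 0.7: √(8K_p) = 11/(2·0.7) = 7.857, so K_p = 61.74/8 = 7.72.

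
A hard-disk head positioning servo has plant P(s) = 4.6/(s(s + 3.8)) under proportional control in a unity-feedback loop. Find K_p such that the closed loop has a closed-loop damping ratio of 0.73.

K_p = 1.47

Closed-loop characteristic equation: s² + 3.8s + K_p·4.6 = 0.
So ω_n = √(4.6K_p) and 2ζω_n = 3.8, giving ζ = 3.8/(2√(4.6K_p)).
Setting ζ = 0.73: √(4.6K_p) = 3.8/(2·0.73) = 2.603, so K_p = 6.774/4.6 = 1.47.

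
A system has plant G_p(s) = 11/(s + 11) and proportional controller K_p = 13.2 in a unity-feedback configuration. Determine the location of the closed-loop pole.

s = -156.2

Closed-loop transfer function: T(s) = K_p·G_p(s)/(1 + K_p·G_p(s)) = 145.2/(s + 11 + 145.2) = 145.2/(s + 156.2).
The closed-loop pole is at s = −156.2.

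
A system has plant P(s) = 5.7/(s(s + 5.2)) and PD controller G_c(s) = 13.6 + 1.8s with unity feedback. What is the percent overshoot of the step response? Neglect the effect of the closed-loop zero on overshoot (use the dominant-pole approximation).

Forward path: (13.6 + 1.8s)·5.7/(s(s+5.2)). The closed-loop characteristic equation is s² + (5.2 + 5.7·1.8)s + 5.7·13.6 = 0.
That is s² + 15.46s + 77.52 = 0, so ω_n = 8.805 rad/s and ζ = 15.46/(2·8.805) = 0.878.
%OS = 100·exp(−πζ/√(1−ζ²)) = 0.315%.

0.315%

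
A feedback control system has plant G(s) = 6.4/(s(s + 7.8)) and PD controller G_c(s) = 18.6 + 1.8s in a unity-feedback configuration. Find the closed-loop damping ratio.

ζ = 0.885

Forward path: (18.6 + 1.8s)·6.4/(s(s+7.8)). The closed-loop characteristic equation is s² + (7.8 + 6.4·1.8)s + 6.4·18.6 = 0.
That is s² + 19.32s + 119 = 0, so ω_n = 10.91 rad/s and ζ = 19.32/(2·10.91) = 0.8854.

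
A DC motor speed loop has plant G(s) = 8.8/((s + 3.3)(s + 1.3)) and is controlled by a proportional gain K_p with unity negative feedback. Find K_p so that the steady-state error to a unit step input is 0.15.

K_p = 2.76

The loop is type 0, so e_ss(step) = 1/(1 + K_pos) with K_pos = K_p·G(0).
G(0) = 2.051. Require 1/(1 + K_p·2.051) = 0.15, so 1 + 2.051·K_p = 6.667.
K_p = (6.667 − 1)/2.051 = 2.76.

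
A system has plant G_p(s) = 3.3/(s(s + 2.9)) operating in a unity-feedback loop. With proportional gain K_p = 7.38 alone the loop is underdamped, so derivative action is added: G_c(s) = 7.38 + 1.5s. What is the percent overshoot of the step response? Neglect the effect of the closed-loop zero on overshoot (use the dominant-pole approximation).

1.62%

Forward path: (7.38 + 1.5s)·3.3/(s(s+2.9)). The closed-loop characteristic equation is s² + (2.9 + 3.3·1.5)s + 3.3·7.38 = 0.
That is s² + 7.85s + 24.35 = 0, so ω_n = 4.935 rad/s and ζ = 7.85/(2·4.935) = 0.7953.
%OS = 100·exp(−πζ/√(1−ζ²)) = 1.62%.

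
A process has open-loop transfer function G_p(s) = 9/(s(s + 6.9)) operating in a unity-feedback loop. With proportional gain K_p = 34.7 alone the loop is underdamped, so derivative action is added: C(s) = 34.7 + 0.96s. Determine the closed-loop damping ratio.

Forward path: (34.7 + 0.96s)·9/(s(s+6.9)). The closed-loop characteristic equation is s² + (6.9 + 9·0.96)s + 9·34.7 = 0.
That is s² + 15.54s + 312.3 = 0, so ω_n = 17.67 rad/s and ζ = 15.54/(2·17.67) = 0.4397.

ζ = 0.44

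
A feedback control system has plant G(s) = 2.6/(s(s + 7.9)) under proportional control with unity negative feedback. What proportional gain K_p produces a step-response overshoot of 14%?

From %OS = 100·exp(−πζ/√(1−ζ²)) = 14%, ζ = −ln(0.14)/√(π²+ln²(0.14)) = 0.5305.
Characteristic equation s² + 7.9s + 2.6K_p = 0 gives ζ = 7.9/(2√(2.6K_p)).
Setting ζ = 0.5305: √(2.6K_p) = 7.9/(2·0.5305) = 7.446, so K_p = 55.44/2.6 = 21.3.

K_p = 21.3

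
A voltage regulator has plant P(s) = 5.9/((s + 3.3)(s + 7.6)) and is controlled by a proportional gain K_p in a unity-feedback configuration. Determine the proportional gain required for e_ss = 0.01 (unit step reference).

K_p = 421

Steady-state error for a unit step on this type-0 loop is 1/(1 + K_p·P(0)).
P(0) = 0.2352. Require 1/(1 + K_p·0.2352) = 0.01, so 1 + 0.2352·K_p = 100.
K_p = (100 − 1)/0.2352 = 421.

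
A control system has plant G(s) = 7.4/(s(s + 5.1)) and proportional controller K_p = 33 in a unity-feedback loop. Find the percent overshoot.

From 1 + K_pG(s) = 0: s² + 5.1s + 244.2 = 0 ⇒ ω_n = 15.63, ζ = 0.1632.
%OS = 100·exp(−πζ/√(1−ζ²)) = 100·exp(−π·0.1632/√0.9734) = 59.5%.

59.5%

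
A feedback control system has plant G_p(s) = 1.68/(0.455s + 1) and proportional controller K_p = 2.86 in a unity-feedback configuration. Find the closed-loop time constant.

Closed loop: T(s) = K_p·G_p/(1+K_p·G_p) = 4.805/(0.455s + 1 + 4.805), with pole at s = −(1 + 4.805)/0.455 = −12.76.
Closed-loop time constant τ = 1/12.76 = 0.0784 s.

τ = 0.0784 s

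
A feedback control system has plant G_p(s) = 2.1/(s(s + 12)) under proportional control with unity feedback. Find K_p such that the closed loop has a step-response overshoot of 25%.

From %OS = 100·exp(−πζ/√(1−ζ²)) = 25%, ζ = −ln(0.25)/√(π²+ln²(0.25)) = 0.4037.
Characteristic equation s² + 12s + 2.1K_p = 0 gives ζ = 12/(2√(2.1K_p)).
Setting ζ = 0.4037: √(2.1K_p) = 12/(2·0.4037) = 14.86, so K_p = 220.9/2.1 = 105.

K_p = 105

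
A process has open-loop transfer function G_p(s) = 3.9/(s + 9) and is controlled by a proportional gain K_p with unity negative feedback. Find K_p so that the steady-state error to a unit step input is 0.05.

K_p = 43.8

For a type-0 loop with proportional control, e_ss = 1/(1 + K_p·G_p(0)).
G_p(0) = 0.4333. Require 1/(1 + K_p·0.4333) = 0.05, so 1 + 0.4333·K_p = 20.
K_p = (20 − 1)/0.4333 = 43.8.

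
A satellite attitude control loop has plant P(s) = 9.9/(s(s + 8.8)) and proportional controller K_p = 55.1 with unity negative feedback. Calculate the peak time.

T_p = 0.137 s

The closed-loop denominator s² + 8.8s + 545.5 gives ω_n = √545.5 = 23.36 and ζ = 8.8/(2ω_n) = 0.1884.
Damped frequency ω_d = ω_n√(1−ζ²) = 22.94 rad/s, so peak time T_p = π/ω_d = 0.137 s.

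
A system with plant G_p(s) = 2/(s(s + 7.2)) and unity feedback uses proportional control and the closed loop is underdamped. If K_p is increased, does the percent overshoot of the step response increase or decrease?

increase

ζ = 7.2/(2√(2K_p)) decreases as K_p grows; lower damping means more overshoot.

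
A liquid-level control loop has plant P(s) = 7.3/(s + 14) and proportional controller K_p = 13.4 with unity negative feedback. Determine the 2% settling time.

Closed-loop transfer function: T(s) = K_p·P(s)/(1 + K_p·P(s)) = 97.82/(s + 14 + 97.82) = 97.82/(s + 111.8).
Time constant τ = 1/111.8 = 0.008943 s, so the 2% settling time is about 4τ = 0.0358 s.

T_s ≈ 0.0358 s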